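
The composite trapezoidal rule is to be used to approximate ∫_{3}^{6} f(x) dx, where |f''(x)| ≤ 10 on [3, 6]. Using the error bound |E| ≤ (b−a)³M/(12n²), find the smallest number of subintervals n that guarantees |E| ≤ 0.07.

18

Need 270/(12n²) ≤ 0.07.
n² ≥ 270/(12·0.07) = 321.429 ⇒ n ≥ 17.9284, so the smallest n is 18.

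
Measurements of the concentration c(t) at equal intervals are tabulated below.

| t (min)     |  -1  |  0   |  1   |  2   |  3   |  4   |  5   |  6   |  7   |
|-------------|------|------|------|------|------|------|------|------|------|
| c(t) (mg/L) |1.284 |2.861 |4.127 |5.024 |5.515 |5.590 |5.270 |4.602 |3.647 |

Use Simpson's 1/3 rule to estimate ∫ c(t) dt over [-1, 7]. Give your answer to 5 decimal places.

h = 1, n = 8.
(h/3)·[y₀ + 4y₁ + 2y₂ + 4y₃ + 2y₄ + 4y₅ + 2y₆ + 4y₇ + y₈] = 0.333333·(107.063) = 35.68767.

35.68767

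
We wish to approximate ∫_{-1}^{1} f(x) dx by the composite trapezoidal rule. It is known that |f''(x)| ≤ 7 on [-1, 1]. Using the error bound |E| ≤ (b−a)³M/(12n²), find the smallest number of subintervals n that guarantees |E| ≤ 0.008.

25

Need 56/(12n²) ≤ 0.008.
n² ≥ 56/(12·0.008) = 583.333 ⇒ n ≥ 24.1523, so the smallest n is 25.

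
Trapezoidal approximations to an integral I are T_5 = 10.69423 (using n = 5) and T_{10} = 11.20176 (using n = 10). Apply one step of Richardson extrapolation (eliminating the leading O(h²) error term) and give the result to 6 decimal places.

R = (4·T_{10} − T_5) / 3 = (4·11.20176 − 10.69423)/3 = (34.11281)/3 = 11.370937.

11.370937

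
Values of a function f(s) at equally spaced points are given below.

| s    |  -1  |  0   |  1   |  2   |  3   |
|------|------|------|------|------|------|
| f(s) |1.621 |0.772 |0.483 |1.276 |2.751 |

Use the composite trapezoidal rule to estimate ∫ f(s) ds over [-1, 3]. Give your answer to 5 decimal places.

4.71700

h = 1, n = 4.
(h/2)·[y₀ + 2y₁ + 2y₂ + 2y₃ + y₄] = 0.5·(9.434) = 4.71700.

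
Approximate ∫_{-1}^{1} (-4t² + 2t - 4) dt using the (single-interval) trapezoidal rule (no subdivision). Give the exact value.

T = (b−a)/2 · [f(-1) + f(1)] = 1·[(-10) + (-6)] = -16.

-16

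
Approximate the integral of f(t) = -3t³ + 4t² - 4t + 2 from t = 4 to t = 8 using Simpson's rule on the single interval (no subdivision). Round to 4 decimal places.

-2370.6667

S = (b−a)/6 · [f(4) + 4f(6) + f(8)] = 0.666667·[(-142) + 4·(-526) + (-1310)] = -2370.6667.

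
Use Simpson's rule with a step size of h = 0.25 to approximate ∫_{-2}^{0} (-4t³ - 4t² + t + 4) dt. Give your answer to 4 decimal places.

h = (0 − (-2))/8 = 0.25.
Nodes t₀,…,t₈ = -2, -1.75, -1.5, -1.25, -1, -0.75, -0.5, -0.25, 0.
f(t) = -4t³ - 4t² + t + 4: f₀=18, f₁=11.4375, f₂=7, f₃=4.3125, f₄=3, f₅=2.6875, f₆=3, f₇=3.5625, f₈=4.
(h/3)·[f₀ + 4f₁ + 2f₂ + 4f₃ + 2f₄ + 4f₅ + 2f₆ + 4f₇ + f₈] = 0.083333·(136) = 11.3333.

11.3333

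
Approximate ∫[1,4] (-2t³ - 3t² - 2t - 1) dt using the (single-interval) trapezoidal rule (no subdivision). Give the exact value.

T = (b−a)/2 · [f(1) + f(4)] = 1.5·[(-8) + (-185)] = -289.5.

-289.5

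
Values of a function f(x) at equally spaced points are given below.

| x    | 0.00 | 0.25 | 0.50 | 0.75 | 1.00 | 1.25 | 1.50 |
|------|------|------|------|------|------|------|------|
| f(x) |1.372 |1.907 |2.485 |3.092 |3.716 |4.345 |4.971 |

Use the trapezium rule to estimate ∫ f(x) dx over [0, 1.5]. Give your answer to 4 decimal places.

h = 0.25, n = 6.
(h/2)·[y₀ + 2y₁ + 2y₂ + 2y₃ + 2y₄ + 2y₅ + y₆] = 0.125·(37.433) = 4.6791.

4.6791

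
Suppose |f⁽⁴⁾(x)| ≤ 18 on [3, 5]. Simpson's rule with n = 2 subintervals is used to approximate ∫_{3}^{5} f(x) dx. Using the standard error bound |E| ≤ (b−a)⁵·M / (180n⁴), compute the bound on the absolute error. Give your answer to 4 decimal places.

|E| ≤ (2)⁵·18 / (180·2⁴) = 576/2880 = 0.2000.

0.2000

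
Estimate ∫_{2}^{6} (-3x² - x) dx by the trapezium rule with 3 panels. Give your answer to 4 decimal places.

-227.5556

h = (6 − 2)/3 = 1.333333.
Nodes x₀,…,x₃ = 2, 3.333333, 4.666667, 6.
f(x) = -3x² - x: f₀=-14, f₁=-36.666667, f₂=-70, f₃=-114.
(h/2)·[f₀ + 2f₁ + 2f₂ + f₃] = 0.666667·(-341.333333) = -227.5556.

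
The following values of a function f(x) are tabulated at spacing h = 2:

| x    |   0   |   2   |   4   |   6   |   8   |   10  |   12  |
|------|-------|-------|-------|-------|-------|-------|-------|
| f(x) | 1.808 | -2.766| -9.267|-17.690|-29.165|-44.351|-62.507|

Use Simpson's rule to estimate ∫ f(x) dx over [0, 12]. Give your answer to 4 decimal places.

h = 2, n = 6.
(h/3)·[y₀ + 4y₁ + 2y₂ + 4y₃ + 2y₄ + 4y₅ + y₆] = 0.666667·(-396.791) = -264.5273.

-264.5273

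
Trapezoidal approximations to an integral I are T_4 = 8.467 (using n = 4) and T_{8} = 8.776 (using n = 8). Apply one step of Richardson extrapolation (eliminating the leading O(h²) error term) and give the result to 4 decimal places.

8.8790

R = (4·T_{8} − T_4) / 3 = (4·8.776 − 8.467)/3 = (26.637)/3 = 8.8790.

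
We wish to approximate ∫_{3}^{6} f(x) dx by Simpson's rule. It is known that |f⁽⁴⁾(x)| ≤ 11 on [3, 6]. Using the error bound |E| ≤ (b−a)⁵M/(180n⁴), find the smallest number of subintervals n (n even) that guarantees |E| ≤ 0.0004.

Need 2673/(180n⁴) ≤ 0.0004.
n⁴ ≥ 2673/(180·0.0004) = 37125 ⇒ n ≥ 13.8809, so the smallest even n is 14. (n must be even for Simpson's rule.)

14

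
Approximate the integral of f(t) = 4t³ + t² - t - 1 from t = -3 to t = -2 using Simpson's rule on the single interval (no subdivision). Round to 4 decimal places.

-57.1667

S = (b−a)/6 · [f(-3) + 4f(-2.5) + f(-2)] = 0.166667·[(-97) + 4·(-54.75) + (-27)] = -57.1667.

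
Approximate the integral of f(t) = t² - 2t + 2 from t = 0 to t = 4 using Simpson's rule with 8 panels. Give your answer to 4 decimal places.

13.3333

h = (4 − 0)/8 = 0.5.
Nodes t₀,…,t₈ = 0, 0.5, 1, 1.5, 2, 2.5, 3, 3.5, 4.
f(t) = t² - 2t + 2: f₀=2, f₁=1.25, f₂=1, f₃=1.25, f₄=2, f₅=3.25, f₆=5, f₇=7.25, f₈=10.
(h/3)·[f₀ + 4f₁ + 2f₂ + 4f₃ + 2f₄ + 4f₅ + 2f₆ + 4f₇ + f₈] = 0.166667·(80) = 13.3333.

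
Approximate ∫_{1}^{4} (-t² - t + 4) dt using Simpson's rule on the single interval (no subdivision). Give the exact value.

-16.5

S = (b−a)/6 · [f(1) + 4f(2.5) + f(4)] = 0.5·[2 + 4·(-4.75) + (-16)] = -16.5.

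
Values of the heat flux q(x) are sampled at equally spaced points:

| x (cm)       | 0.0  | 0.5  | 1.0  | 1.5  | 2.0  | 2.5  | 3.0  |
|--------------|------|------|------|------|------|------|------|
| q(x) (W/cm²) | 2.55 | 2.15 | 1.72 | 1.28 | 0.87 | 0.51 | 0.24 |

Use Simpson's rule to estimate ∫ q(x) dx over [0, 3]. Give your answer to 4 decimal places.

h = 0.5, n = 6.
(h/3)·[y₀ + 4y₁ + 2y₂ + 4y₃ + 2y₄ + 4y₅ + y₆] = 0.166667·(23.73) = 3.9550.

3.9550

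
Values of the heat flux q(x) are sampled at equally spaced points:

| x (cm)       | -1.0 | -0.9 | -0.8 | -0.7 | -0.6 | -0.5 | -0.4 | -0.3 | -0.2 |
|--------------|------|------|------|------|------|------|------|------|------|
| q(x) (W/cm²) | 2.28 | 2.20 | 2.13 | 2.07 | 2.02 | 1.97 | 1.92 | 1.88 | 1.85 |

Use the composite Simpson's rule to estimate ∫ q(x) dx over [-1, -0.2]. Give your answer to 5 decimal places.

1.62500

h = 0.1, n = 8.
(h/3)·[y₀ + 4y₁ + 2y₂ + 4y₃ + 2y₄ + 4y₅ + 2y₆ + 4y₇ + y₈] = 0.033333·(48.75) = 1.62500.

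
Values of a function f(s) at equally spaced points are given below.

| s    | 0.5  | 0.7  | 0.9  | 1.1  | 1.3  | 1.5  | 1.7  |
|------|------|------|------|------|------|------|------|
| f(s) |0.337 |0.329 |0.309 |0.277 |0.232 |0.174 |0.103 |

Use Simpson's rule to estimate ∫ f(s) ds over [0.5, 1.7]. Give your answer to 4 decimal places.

0.3095

h = 0.2, n = 6.
(h/3)·[y₀ + 4y₁ + 2y₂ + 4y₃ + 2y₄ + 4y₅ + y₆] = 0.066667·(4.642) = 0.3095.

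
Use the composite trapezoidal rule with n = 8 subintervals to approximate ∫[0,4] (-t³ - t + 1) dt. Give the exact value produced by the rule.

h = (4 − 0)/8 = 0.5.
Nodes t₀,…,t₈ = 0, 0.5, 1, 1.5, 2, 2.5, 3, 3.5, 4.
f(t) = -t³ - t + 1: f₀=1, f₁=0.375, f₂=-1, f₃=-3.875, f₄=-9, f₅=-17.125, f₆=-29, f₇=-45.375, f₈=-67.
(h/2)·[f₀ + 2f₁ + 2f₂ + 2f₃ + 2f₄ + 2f₅ + 2f₆ + 2f₇ + f₈] = 0.25·(-276) = -69.

-69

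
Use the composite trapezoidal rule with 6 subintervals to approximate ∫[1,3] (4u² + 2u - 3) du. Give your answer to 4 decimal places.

h = (3 − 1)/6 = 0.333333.
Nodes u₀,…,u₆ = 1, 1.333333, 1.666667, 2, 2.333333, 2.666667, 3.
f(u) = 4u² + 2u - 3: f₀=3, f₁=6.777778, f₂=11.444444, f₃=17, f₄=23.444444, f₅=30.777778, f₆=39.
(h/2)·[f₀ + 2f₁ + 2f₂ + 2f₃ + 2f₄ + 2f₅ + f₆] = 0.166667·(220.888889) = 36.8148.

36.8148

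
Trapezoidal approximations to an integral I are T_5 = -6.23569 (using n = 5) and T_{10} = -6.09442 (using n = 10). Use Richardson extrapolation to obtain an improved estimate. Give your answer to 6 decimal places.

-6.047330

R = (4·T_{10} − T_5) / 3 = (4·(-6.09442) − (-6.23569))/3 = (-18.14199)/3 = -6.047330.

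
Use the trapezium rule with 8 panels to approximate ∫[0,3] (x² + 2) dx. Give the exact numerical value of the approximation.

h = (3 − 0)/8 = 0.375.
Nodes x₀,…,x₈ = 0, 0.375, 0.75, 1.125, 1.5, 1.875, 2.25, 2.625, 3.
f(x) = x² + 2: f₀=2, f₁=2.140625, f₂=2.5625, f₃=3.265625, f₄=4.25, f₅=5.515625, f₆=7.0625, f₇=8.890625, f₈=11.
(h/2)·[f₀ + 2f₁ + 2f₂ + 2f₃ + 2f₄ + 2f₅ + 2f₆ + 2f₇ + f₈] = 0.1875·(80.375) = 15.0703125.

15.0703125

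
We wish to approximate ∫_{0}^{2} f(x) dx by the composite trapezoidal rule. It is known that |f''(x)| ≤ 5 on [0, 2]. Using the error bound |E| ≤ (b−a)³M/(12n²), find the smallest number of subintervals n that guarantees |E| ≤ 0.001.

Need 40/(12n²) ≤ 0.001.
n² ≥ 40/(12·0.001) = 3333.33 ⇒ n ≥ 57.7350, so the smallest n is 58.

58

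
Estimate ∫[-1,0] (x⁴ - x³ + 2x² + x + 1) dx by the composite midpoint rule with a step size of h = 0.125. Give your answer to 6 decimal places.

h = (0 − (-1))/8 = 0.125.
Midpoints m₁,…,m₈ = -0.9375, -0.8125, -0.6875, -0.5625, -0.4375, -0.3125, -0.1875, -0.0625.
f(m₁)=3.4167633056640625, f(m₂)=2.4799957275390625, f(m₃)=1.8061676025390625, f(m₄)=1.3484039306640625, f(m₅)=1.0656890869140625, f(m₆)=0.9228668212890625, f(m₇)=0.8906402587890625, f(m₈)=0.9455718994140625.
h·[f(m₁) + f(m₂) + f(m₃) + f(m₄) + f(m₅) + f(m₆) + f(m₇) + f(m₈)] = 0.125·(12.8760986328125) = 1.609512.

1.609512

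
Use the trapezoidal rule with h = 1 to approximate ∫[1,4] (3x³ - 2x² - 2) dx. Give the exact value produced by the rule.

h = (4 − 1)/3 = 1.
Nodes x₀,…,x₃ = 1, 2, 3, 4.
f(x) = 3x³ - 2x² - 2: f₀=-1, f₁=14, f₂=61, f₃=158.
(h/2)·[f₀ + 2f₁ + 2f₂ + f₃] = 0.5·(307) = 153.5.

153.5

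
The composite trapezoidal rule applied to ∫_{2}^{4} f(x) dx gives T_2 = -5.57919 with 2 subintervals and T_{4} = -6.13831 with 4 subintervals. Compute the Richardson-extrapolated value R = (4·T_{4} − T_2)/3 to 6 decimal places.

R = (4·T_{4} − T_2) / 3 = (4·(-6.13831) − (-5.57919))/3 = (-18.97405)/3 = -6.324683.

-6.324683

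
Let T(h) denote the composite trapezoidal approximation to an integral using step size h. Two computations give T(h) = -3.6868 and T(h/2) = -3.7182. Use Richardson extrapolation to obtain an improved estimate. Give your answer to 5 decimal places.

-3.72867

R = (4·T(h/2) − T(h)) / 3 = (4·(-3.7182) − (-3.6868))/3 = (-11.1860)/3 = -3.72867.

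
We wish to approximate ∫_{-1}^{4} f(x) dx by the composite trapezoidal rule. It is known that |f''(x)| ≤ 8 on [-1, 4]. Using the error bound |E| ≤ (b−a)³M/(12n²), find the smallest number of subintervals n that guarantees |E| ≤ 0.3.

Need 1000/(12n²) ≤ 0.3.
n² ≥ 1000/(12·0.3) = 277.778 ⇒ n ≥ 16.6667, so the smallest n is 17.

17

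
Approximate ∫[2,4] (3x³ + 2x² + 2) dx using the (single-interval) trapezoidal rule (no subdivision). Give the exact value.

260

T = (b−a)/2 · [f(2) + f(4)] = 1·[34 + 226] = 260.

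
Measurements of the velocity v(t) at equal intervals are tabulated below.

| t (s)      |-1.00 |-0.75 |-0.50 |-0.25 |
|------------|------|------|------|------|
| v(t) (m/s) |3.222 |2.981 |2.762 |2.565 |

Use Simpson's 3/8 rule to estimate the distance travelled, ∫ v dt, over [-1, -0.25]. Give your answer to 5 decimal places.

2.15775

h = 0.25, n = 3.
(3h/8)·[y₀ + 3y₁ + 3y₂ + y₃] = 0.09375·(23.016) = 2.15775.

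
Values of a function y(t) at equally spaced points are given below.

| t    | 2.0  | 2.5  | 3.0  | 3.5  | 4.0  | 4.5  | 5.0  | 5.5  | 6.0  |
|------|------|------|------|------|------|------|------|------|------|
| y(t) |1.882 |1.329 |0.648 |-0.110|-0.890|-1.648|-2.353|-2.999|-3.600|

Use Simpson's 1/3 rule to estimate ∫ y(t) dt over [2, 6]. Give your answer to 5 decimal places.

h = 0.5, n = 8.
(h/3)·[y₀ + 4y₁ + 2y₂ + 4y₃ + 2y₄ + 4y₅ + 2y₆ + 4y₇ + y₈] = 0.166667·(-20.620) = -3.43667.

-3.43667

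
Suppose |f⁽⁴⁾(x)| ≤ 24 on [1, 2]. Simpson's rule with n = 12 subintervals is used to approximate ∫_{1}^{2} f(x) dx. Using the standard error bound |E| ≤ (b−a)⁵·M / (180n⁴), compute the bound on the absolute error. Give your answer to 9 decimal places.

0.000006430

|E| ≤ (1)⁵·24 / (180·12⁴) = 24/3732480 = 0.000006430.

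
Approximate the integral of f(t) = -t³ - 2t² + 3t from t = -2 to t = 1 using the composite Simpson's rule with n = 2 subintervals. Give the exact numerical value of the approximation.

h = (1 − (-2))/2 = 1.5.
Nodes t₀,…,t₂ = -2, -0.5, 1.
f(t) = -t³ - 2t² + 3t: f₀=-6, f₁=-1.875, f₂=0.
(h/3)·[f₀ + 4f₁ + f₂] = 0.5·(-13.5) = -6.75.

-6.75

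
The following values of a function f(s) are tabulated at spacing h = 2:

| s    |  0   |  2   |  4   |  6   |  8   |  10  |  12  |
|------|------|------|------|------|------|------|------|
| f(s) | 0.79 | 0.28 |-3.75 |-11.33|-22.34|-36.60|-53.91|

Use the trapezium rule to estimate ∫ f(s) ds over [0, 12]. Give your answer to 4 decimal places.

-200.6000

h = 2, n = 6.
(h/2)·[y₀ + 2y₁ + 2y₂ + 2y₃ + 2y₄ + 2y₅ + y₆] = 1·(-200.60) = -200.6000.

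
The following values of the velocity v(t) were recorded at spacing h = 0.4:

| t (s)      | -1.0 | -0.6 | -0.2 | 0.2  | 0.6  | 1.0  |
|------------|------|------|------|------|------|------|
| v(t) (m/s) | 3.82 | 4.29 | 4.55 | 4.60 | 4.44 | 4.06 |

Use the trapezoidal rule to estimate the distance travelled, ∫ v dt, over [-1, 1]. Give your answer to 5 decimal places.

h = 0.4, n = 5.
(h/2)·[y₀ + 2y₁ + 2y₂ + 2y₃ + 2y₄ + y₅] = 0.2·(43.64) = 8.72800.

8.72800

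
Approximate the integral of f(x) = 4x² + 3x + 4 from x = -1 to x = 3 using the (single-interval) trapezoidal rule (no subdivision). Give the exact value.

108

T = (b−a)/2 · [f(-1) + f(3)] = 2·[5 + 49] = 108.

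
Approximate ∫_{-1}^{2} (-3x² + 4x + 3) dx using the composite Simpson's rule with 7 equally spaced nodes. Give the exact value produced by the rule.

6

h = (2 − (-1))/6 = 0.5.
Nodes x₀,…,x₆ = -1, -0.5, 0, 0.5, 1, 1.5, 2.
f(x) = -3x² + 4x + 3: f₀=-4, f₁=0.25, f₂=3, f₃=4.25, f₄=4, f₅=2.25, f₆=-1.
(h/3)·[f₀ + 4f₁ + 2f₂ + 4f₃ + 2f₄ + 4f₅ + f₆] = 0.166667·(36) = 6.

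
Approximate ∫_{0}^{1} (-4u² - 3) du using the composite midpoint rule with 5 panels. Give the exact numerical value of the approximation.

h = (1 − 0)/5 = 0.2.
Midpoints m₁,…,m₅ = 0.1, 0.3, 0.5, 0.7, 0.9.
f(m₁)=-3.04, f(m₂)=-3.36, f(m₃)=-4, f(m₄)=-4.96, f(m₅)=-6.24.
h·[f(m₁) + f(m₂) + f(m₃) + f(m₄) + f(m₅)] = 0.2·(-21.6) = -4.32.

-4.32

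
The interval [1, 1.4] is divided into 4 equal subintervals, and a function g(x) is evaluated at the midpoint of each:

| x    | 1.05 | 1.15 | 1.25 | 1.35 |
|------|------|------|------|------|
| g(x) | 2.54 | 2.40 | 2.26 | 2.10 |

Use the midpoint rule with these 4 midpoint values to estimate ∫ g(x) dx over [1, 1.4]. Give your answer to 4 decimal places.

h = 0.1, n = 4.
h·[y(m₁) + y(m₂) + y(m₃) + y(m₄)] = 0.1·(9.30) = 0.9300.

0.9300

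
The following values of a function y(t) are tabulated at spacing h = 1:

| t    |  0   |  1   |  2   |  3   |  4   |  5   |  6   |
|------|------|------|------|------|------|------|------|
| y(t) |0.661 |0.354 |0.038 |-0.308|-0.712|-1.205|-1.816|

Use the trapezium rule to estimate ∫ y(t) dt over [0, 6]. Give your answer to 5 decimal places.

-2.41050

h = 1, n = 6.
(h/2)·[y₀ + 2y₁ + 2y₂ + 2y₃ + 2y₄ + 2y₅ + y₆] = 0.5·(-4.821) = -2.41050.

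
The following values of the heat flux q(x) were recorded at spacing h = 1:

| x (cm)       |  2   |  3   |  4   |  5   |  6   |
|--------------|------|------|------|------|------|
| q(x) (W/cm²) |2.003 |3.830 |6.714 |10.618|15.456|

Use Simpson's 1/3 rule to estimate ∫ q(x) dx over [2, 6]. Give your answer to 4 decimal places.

29.5597

h = 1, n = 4.
(h/3)·[y₀ + 4y₁ + 2y₂ + 4y₃ + y₄] = 0.333333·(88.679) = 29.5597.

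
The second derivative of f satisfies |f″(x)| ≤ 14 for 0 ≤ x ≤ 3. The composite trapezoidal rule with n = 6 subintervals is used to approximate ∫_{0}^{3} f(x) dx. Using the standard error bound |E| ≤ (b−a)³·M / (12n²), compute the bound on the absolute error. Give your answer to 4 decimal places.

0.8750

|E| ≤ (3)³·14 / (12·6²) = 378/432 = 0.8750.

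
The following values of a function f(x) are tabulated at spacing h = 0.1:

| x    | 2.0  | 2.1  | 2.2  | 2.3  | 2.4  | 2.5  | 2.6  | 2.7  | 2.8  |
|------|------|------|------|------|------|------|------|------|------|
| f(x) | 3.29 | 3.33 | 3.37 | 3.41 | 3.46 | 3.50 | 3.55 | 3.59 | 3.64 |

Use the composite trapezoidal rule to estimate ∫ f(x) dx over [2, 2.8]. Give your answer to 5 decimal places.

h = 0.1, n = 8.
(h/2)·[y₀ + 2y₁ + 2y₂ + 2y₃ + 2y₄ + 2y₅ + 2y₆ + 2y₇ + y₈] = 0.05·(55.35) = 2.76750.

2.76750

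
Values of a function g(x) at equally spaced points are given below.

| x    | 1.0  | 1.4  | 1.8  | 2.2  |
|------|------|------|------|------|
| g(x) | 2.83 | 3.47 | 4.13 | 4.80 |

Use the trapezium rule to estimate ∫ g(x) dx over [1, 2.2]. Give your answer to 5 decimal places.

h = 0.4, n = 3.
(h/2)·[y₀ + 2y₁ + 2y₂ + y₃] = 0.2·(22.83) = 4.56600.

4.56600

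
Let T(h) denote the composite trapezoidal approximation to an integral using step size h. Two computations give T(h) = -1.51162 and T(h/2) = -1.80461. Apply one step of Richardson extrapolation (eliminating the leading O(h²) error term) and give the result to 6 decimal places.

R = (4·T(h/2) − T(h)) / 3 = (4·(-1.80461) − (-1.51162))/3 = (-5.70682)/3 = -1.902273.

-1.902273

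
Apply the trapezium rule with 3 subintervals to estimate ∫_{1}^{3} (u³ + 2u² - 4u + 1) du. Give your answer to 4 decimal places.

24.5185

h = (3 − 1)/3 = 0.666667.
Nodes u₀,…,u₃ = 1, 1.666667, 2.333333, 3.
f(u) = u³ + 2u² - 4u + 1: f₀=0, f₁=4.518519, f₂=15.259259, f₃=34.
(h/2)·[f₀ + 2f₁ + 2f₂ + f₃] = 0.333333·(73.555556) = 24.5185.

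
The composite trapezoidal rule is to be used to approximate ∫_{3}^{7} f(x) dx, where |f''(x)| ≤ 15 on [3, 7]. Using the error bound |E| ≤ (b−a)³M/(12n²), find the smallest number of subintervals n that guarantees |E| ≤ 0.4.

Need 960/(12n²) ≤ 0.4.
n² ≥ 960/(12·0.4) = 200 ⇒ n ≥ 14.1421, so the smallest n is 15.

15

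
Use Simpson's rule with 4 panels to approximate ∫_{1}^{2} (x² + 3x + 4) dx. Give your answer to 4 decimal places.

10.8333

h = (2 − 1)/4 = 0.25.
Nodes x₀,…,x₄ = 1, 1.25, 1.5, 1.75, 2.
f(x) = x² + 3x + 4: f₀=8, f₁=9.3125, f₂=10.75, f₃=12.3125, f₄=14.
(h/3)·[f₀ + 4f₁ + 2f₂ + 4f₃ + f₄] = 0.083333·(130) = 10.8333.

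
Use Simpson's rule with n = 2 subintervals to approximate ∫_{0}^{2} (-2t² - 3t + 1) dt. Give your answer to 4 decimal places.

-9.3333

h = (2 − 0)/2 = 1.
Nodes t₀,…,t₂ = 0, 1, 2.
f(t) = -2t² - 3t + 1: f₀=1, f₁=-4, f₂=-13.
(h/3)·[f₀ + 4f₁ + f₂] = 0.333333·(-28) = -9.3333.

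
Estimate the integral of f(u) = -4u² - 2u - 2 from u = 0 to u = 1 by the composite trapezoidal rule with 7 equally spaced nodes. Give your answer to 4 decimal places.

h = (1 − 0)/6 = 0.166667.
Nodes u₀,…,u₆ = 0, 0.166667, 0.333333, 0.5, 0.666667, 0.833333, 1.
f(u) = -4u² - 2u - 2: f₀=-2, f₁=-2.444444, f₂=-3.111111, f₃=-4, f₄=-5.111111, f₅=-6.444444, f₆=-8.
(h/2)·[f₀ + 2f₁ + 2f₂ + 2f₃ + 2f₄ + 2f₅ + f₆] = 0.083333·(-52.222222) = -4.3519.

-4.3519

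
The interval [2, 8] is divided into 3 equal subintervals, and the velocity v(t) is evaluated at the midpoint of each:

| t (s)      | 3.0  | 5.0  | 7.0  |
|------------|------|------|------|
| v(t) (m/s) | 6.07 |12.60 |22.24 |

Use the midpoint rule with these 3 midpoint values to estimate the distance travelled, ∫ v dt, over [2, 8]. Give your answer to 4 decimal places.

81.8200

h = 2, n = 3.
h·[y(m₁) + y(m₂) + y(m₃)] = 2·(40.91) = 81.8200.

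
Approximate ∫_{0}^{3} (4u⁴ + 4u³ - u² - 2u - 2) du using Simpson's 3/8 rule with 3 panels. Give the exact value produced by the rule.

255

h = (3 − 0)/3 = 1.
Nodes u₀,…,u₃ = 0, 1, 2, 3.
f(u) = 4u⁴ + 4u³ - u² - 2u - 2: f₀=-2, f₁=3, f₂=86, f₃=415.
(3h/8)·[f₀ + 3f₁ + 3f₂ + f₃] = 0.375·(680) = 255.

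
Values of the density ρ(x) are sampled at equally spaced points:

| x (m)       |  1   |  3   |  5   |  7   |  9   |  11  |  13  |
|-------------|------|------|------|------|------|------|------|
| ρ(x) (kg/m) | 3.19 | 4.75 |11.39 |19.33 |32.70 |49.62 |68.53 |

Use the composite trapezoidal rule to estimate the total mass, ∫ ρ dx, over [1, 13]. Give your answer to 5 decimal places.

307.30000

h = 2, n = 6.
(h/2)·[y₀ + 2y₁ + 2y₂ + 2y₃ + 2y₄ + 2y₅ + y₆] = 1·(307.30) = 307.30000.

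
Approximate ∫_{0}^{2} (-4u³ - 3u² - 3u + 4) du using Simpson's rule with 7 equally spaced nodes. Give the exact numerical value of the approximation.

-22

h = (2 − 0)/6 = 0.333333.
Nodes u₀,…,u₆ = 0, 0.333333, 0.666667, 1, 1.333333, 1.666667, 2.
f(u) = -4u³ - 3u² - 3u + 4: f₀=4, f₁=2.518519, f₂=-0.518519, f₃=-6, f₄=-14.814815, f₅=-27.851852, f₆=-46.
(h/3)·[f₀ + 4f₁ + 2f₂ + 4f₃ + 2f₄ + 4f₅ + f₆] = 0.111111·(-198) = -22.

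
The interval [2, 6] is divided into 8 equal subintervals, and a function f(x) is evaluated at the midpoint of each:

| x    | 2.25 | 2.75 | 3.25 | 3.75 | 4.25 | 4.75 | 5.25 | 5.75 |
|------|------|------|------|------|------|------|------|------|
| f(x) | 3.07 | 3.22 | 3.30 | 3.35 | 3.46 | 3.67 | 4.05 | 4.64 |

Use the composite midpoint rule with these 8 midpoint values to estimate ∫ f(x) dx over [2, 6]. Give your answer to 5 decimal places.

h = 0.5, n = 8.
h·[y(m₁) + y(m₂) + y(m₃) + y(m₄) + y(m₅) + y(m₆) + y(m₇) + y(m₈)] = 0.5·(28.76) = 14.38000.

14.38000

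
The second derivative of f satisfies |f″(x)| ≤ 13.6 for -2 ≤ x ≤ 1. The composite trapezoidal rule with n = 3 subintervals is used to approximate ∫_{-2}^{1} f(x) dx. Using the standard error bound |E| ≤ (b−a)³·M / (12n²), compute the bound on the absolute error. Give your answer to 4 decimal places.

3.4000

|E| ≤ (3)³·13.6 / (12·3²) = 367.2/108 = 3.4000.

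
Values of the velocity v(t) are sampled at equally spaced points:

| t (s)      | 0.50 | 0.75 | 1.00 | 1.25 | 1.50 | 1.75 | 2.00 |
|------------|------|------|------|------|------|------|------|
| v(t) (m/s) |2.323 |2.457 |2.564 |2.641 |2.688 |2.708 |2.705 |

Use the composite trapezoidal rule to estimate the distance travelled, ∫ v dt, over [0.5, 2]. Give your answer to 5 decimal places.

h = 0.25, n = 6.
(h/2)·[y₀ + 2y₁ + 2y₂ + 2y₃ + 2y₄ + 2y₅ + y₆] = 0.125·(31.144) = 3.89300.

3.89300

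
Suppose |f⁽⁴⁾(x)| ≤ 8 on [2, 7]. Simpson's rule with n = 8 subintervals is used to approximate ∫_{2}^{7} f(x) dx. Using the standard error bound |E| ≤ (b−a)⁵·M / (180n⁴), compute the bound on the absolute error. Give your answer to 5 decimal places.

|E| ≤ (5)⁵·8 / (180·8⁴) = 25000/737280 = 0.03391.

0.03391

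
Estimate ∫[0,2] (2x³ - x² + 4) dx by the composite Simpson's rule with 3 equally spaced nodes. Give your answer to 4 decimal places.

13.3333

h = (2 − 0)/2 = 1.
Nodes x₀,…,x₂ = 0, 1, 2.
f(x) = 2x³ - x² + 4: f₀=4, f₁=5, f₂=16.
(h/3)·[f₀ + 4f₁ + f₂] = 0.333333·(40) = 13.3333.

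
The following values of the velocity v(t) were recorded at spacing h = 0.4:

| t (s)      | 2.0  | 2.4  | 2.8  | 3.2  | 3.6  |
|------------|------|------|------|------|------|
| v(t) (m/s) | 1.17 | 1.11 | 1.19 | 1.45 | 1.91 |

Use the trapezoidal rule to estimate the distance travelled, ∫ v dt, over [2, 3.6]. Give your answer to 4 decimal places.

2.1160

h = 0.4, n = 4.
(h/2)·[y₀ + 2y₁ + 2y₂ + 2y₃ + y₄] = 0.2·(10.58) = 2.1160.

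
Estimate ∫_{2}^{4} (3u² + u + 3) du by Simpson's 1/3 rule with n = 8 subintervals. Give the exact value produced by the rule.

h = (4 − 2)/8 = 0.25.
Nodes u₀,…,u₈ = 2, 2.25, 2.5, 2.75, 3, 3.25, 3.5, 3.75, 4.
f(u) = 3u² + u + 3: f₀=17, f₁=20.4375, f₂=24.25, f₃=28.4375, f₄=33, f₅=37.9375, f₆=43.25, f₇=48.9375, f₈=55.
(h/3)·[f₀ + 4f₁ + 2f₂ + 4f₃ + 2f₄ + 4f₅ + 2f₆ + 4f₇ + f₈] = 0.083333·(816) = 68.

68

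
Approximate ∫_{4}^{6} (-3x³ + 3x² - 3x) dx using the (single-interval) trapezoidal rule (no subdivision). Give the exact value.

-714

T = (b−a)/2 · [f(4) + f(6)] = 1·[(-156) + (-558)] = -714.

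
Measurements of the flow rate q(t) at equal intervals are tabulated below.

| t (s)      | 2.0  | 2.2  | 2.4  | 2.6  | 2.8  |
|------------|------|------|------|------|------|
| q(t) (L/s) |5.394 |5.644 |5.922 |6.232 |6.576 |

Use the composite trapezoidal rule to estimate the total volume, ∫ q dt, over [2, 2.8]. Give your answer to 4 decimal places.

h = 0.2, n = 4.
(h/2)·[y₀ + 2y₁ + 2y₂ + 2y₃ + y₄] = 0.1·(47.566) = 4.7566.

4.7566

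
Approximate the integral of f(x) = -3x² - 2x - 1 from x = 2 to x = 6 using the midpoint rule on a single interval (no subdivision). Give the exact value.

M = (b−a)·f(4) = 4·(-57) = -228.

-228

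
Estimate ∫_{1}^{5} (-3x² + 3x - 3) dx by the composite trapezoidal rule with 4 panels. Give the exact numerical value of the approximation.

-102

h = (5 − 1)/4 = 1.
Nodes x₀,…,x₄ = 1, 2, 3, 4, 5.
f(x) = -3x² + 3x - 3: f₀=-3, f₁=-9, f₂=-21, f₃=-39, f₄=-63.
(h/2)·[f₀ + 2f₁ + 2f₂ + 2f₃ + f₄] = 0.5·(-204) = -102.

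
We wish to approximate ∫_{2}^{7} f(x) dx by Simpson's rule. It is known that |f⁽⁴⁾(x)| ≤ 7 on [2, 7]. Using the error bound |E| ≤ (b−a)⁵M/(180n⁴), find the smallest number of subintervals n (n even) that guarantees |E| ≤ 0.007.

Need 21875/(180n⁴) ≤ 0.007.
n⁴ ≥ 21875/(180·0.007) = 17361.1 ⇒ n ≥ 11.4787, so the smallest even n is 12. (n must be even for Simpson's rule.)

12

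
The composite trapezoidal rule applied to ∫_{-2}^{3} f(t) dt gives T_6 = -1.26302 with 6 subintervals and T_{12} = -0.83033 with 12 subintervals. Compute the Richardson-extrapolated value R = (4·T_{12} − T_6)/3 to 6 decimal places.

R = (4·T_{12} − T_6) / 3 = (4·(-0.83033) − (-1.26302))/3 = (-2.05830)/3 = -0.686100.

-0.686100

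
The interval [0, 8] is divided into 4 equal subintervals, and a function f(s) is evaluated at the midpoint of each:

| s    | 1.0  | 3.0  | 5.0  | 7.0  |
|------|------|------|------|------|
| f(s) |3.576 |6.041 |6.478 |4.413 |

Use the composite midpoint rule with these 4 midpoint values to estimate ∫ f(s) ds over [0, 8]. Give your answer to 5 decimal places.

41.01600

h = 2, n = 4.
h·[y(m₁) + y(m₂) + y(m₃) + y(m₄)] = 2·(20.508) = 41.01600.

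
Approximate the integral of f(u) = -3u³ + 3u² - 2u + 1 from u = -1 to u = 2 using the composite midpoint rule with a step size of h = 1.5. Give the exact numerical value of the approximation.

h = (2 − (-1))/2 = 1.5.
Midpoints m₁,…,m₂ = -0.25, 1.25.
f(m₁)=1.734375, f(m₂)=-2.671875.
h·[f(m₁) + f(m₂)] = 1.5·(-0.9375) = -1.40625.

-1.40625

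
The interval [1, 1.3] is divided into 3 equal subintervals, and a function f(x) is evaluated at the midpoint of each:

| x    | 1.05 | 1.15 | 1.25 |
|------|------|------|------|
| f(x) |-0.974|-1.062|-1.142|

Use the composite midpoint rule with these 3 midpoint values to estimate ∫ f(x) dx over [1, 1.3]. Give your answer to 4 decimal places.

h = 0.1, n = 3.
h·[y(m₁) + y(m₂) + y(m₃)] = 0.1·(-3.178) = -0.3178.

-0.3178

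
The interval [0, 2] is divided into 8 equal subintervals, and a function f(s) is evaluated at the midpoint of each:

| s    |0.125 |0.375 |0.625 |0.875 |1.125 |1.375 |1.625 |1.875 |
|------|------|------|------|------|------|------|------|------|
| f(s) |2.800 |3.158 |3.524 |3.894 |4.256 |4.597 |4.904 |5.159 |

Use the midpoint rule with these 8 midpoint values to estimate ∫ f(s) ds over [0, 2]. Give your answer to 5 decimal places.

8.07300

h = 0.25, n = 8.
h·[y(m₁) + y(m₂) + y(m₃) + y(m₄) + y(m₅) + y(m₆) + y(m₇) + y(m₈)] = 0.25·(32.292) = 8.07300.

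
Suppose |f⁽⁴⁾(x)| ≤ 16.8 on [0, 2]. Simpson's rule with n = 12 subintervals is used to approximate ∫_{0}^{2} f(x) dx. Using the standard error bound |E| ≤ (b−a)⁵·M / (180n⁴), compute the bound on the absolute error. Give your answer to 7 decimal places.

0.0001440

|E| ≤ (2)⁵·16.8 / (180·12⁴) = 537.6/3732480 = 0.0001440.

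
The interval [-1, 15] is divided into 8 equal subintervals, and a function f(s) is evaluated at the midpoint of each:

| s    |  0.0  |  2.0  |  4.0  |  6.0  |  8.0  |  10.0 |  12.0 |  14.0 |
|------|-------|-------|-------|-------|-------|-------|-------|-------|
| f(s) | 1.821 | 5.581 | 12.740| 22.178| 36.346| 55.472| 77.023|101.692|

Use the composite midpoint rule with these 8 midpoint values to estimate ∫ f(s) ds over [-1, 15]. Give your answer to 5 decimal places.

625.70600

h = 2, n = 8.
h·[y(m₁) + y(m₂) + y(m₃) + y(m₄) + y(m₅) + y(m₆) + y(m₇) + y(m₈)] = 2·(312.853) = 625.70600.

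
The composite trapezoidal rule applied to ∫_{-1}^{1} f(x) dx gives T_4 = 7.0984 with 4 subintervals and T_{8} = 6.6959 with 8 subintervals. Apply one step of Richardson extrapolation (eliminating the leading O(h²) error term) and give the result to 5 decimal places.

R = (4·T_{8} − T_4) / 3 = (4·6.6959 − 7.0984)/3 = (19.6852)/3 = 6.56173.

6.56173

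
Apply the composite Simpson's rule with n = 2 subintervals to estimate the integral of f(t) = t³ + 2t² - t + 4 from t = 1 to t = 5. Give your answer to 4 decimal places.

h = (5 − 1)/2 = 2.
Nodes t₀,…,t₂ = 1, 3, 5.
f(t) = t³ + 2t² - t + 4: f₀=6, f₁=46, f₂=174.
(h/3)·[f₀ + 4f₁ + f₂] = 0.666667·(364) = 242.6667.

242.6667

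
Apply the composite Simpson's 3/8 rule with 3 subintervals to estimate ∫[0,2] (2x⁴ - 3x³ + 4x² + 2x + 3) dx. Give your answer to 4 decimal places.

h = (2 − 0)/3 = 0.666667.
Nodes x₀,…,x₃ = 0, 0.666667, 1.333333, 2.
f(x) = 2x⁴ - 3x³ + 4x² + 2x + 3: f₀=3, f₁=5.617284, f₂=11.987654, f₃=31.
(3h/8)·[f₀ + 3f₁ + 3f₂ + f₃] = 0.25·(86.814815) = 21.7037.

21.7037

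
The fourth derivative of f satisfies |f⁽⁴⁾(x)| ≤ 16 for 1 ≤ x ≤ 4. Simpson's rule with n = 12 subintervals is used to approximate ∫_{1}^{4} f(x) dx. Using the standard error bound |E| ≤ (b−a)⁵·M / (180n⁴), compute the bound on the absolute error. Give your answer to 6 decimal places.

0.001042

|E| ≤ (3)⁵·16 / (180·12⁴) = 3888/3732480 = 0.001042.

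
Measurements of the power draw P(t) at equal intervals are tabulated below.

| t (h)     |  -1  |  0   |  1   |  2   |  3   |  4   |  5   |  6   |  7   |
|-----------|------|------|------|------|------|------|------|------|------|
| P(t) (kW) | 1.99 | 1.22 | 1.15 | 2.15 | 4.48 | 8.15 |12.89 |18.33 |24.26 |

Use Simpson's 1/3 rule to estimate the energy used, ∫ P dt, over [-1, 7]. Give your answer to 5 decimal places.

h = 1, n = 8.
(h/3)·[y₀ + 4y₁ + 2y₂ + 4y₃ + 2y₄ + 4y₅ + 2y₆ + 4y₇ + y₈] = 0.333333·(182.69) = 60.89667.

60.89667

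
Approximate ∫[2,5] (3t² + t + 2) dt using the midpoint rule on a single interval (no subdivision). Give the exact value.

M = (b−a)·f(3.5) = 3·(42.25) = 126.75.

126.75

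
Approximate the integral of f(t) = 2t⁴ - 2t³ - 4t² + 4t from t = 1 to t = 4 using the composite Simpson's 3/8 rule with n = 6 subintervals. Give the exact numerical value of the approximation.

h = (4 − 1)/6 = 0.5.
Nodes t₀,…,t₆ = 1, 1.5, 2, 2.5, 3, 3.5, 4.
f(t) = 2t⁴ - 2t³ - 4t² + 4t: f₀=0, f₁=0.375, f₂=8, f₃=31.875, f₄=84, f₅=179.375, f₆=336.
(3h/8)·[f₀ + 3f₁ + 3f₂ + 2f₃ + 3f₄ + 3f₅ + f₆] = 0.1875·(1215) = 227.8125.

227.8125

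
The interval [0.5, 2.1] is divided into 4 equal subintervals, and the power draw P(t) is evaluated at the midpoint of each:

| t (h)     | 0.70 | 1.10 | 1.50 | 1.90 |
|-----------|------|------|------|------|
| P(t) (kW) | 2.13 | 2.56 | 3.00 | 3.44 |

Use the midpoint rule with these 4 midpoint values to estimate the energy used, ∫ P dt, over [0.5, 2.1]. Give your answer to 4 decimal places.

4.4520

h = 0.4, n = 4.
h·[y(m₁) + y(m₂) + y(m₃) + y(m₄)] = 0.4·(11.13) = 4.4520.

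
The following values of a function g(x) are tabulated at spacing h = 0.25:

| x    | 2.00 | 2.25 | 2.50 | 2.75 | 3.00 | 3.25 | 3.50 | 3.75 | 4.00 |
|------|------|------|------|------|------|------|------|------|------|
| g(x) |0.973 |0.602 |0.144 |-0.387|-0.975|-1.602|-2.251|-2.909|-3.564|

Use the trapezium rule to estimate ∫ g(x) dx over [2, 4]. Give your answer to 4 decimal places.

h = 0.25, n = 8.
(h/2)·[y₀ + 2y₁ + 2y₂ + 2y₃ + 2y₄ + 2y₅ + 2y₆ + 2y₇ + y₈] = 0.125·(-17.347) = -2.1684.

-2.1684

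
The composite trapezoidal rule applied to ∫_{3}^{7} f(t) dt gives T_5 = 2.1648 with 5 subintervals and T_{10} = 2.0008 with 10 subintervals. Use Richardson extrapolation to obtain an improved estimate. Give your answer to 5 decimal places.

R = (4·T_{10} − T_5) / 3 = (4·2.0008 − 2.1648)/3 = (5.8384)/3 = 1.94613.

1.94613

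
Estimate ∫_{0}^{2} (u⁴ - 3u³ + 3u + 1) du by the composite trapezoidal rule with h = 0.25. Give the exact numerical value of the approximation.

2.37890625

h = (2 − 0)/8 = 0.25.
Nodes u₀,…,u₈ = 0, 0.25, 0.5, 0.75, 1, 1.25, 1.5, 1.75, 2.
f(u) = u⁴ - 3u³ + 3u + 1: f₀=1, f₁=1.70703125, f₂=2.1875, f₃=2.30078125, f₄=2, f₅=1.33203125, f₆=0.4375, f₇=-0.44921875, f₈=-1.
(h/2)·[f₀ + 2f₁ + 2f₂ + 2f₃ + 2f₄ + 2f₅ + 2f₆ + 2f₇ + f₈] = 0.125·(19.03125) = 2.37890625.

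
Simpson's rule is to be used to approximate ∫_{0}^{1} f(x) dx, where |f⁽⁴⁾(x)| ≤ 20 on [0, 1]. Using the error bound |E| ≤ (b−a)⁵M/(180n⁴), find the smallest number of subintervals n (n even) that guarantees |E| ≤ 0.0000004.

Need 20/(180n⁴) ≤ 0.0000004.
n⁴ ≥ 20/(180·0.0000004) = 277778 ⇒ n ≥ 22.9575, so the smallest even n is 24. (n must be even for Simpson's rule.)

24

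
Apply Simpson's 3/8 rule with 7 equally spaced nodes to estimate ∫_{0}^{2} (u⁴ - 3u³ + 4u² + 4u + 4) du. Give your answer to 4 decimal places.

h = (2 − 0)/6 = 0.333333.
Nodes u₀,…,u₆ = 0, 0.333333, 0.666667, 1, 1.333333, 1.666667, 2.
f(u) = u⁴ - 3u³ + 4u² + 4u + 4: f₀=4, f₁=5.679012, f₂=7.753086, f₃=10, f₄=12.493827, f₅=15.604938, f₆=20.
(3h/8)·[f₀ + 3f₁ + 3f₂ + 2f₃ + 3f₄ + 3f₅ + f₆] = 0.125·(168.592593) = 21.0741.

21.0741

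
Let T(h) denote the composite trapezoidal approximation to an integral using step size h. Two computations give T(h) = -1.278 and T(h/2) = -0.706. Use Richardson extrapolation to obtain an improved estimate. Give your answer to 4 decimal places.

R = (4·T(h/2) − T(h)) / 3 = (4·(-0.706) − (-1.278))/3 = (-1.546)/3 = -0.5153.

-0.5153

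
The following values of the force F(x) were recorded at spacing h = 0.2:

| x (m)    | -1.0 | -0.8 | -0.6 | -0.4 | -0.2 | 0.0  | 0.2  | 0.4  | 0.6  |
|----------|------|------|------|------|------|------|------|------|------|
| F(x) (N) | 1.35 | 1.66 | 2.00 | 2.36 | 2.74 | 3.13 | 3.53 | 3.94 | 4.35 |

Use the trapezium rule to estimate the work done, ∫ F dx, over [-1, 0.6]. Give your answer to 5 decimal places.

h = 0.2, n = 8.
(h/2)·[y₀ + 2y₁ + 2y₂ + 2y₃ + 2y₄ + 2y₅ + 2y₆ + 2y₇ + y₈] = 0.1·(44.42) = 4.44200.

4.44200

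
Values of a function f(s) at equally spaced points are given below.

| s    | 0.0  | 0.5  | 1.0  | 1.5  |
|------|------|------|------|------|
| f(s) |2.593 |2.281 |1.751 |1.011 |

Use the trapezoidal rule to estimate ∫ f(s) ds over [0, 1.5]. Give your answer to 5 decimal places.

h = 0.5, n = 3.
(h/2)·[y₀ + 2y₁ + 2y₂ + y₃] = 0.25·(11.668) = 2.91700.

2.91700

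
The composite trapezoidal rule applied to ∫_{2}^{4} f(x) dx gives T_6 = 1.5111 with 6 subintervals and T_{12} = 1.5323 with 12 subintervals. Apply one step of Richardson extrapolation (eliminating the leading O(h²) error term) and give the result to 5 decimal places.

R = (4·T_{12} − T_6) / 3 = (4·1.5323 − 1.5111)/3 = (4.6181)/3 = 1.53937.

1.53937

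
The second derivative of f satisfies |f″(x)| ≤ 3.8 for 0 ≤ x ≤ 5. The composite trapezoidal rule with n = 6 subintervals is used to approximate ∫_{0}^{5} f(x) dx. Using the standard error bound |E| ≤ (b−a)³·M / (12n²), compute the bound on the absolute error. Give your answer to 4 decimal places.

1.0995

|E| ≤ (5)³·3.8 / (12·6²) = 475/432 = 1.0995.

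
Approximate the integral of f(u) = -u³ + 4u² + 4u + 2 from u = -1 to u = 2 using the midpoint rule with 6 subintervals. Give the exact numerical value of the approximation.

h = (2 − (-1))/6 = 0.5.
Midpoints m₁,…,m₆ = -0.75, -0.25, 0.25, 0.75, 1.25, 1.75.
f(m₁)=1.671875, f(m₂)=1.265625, f(m₃)=3.234375, f(m₄)=6.828125, f(m₅)=11.296875, f(m₆)=15.890625.
h·[f(m₁) + f(m₂) + f(m₃) + f(m₄) + f(m₅) + f(m₆)] = 0.5·(40.1875) = 20.09375.

20.09375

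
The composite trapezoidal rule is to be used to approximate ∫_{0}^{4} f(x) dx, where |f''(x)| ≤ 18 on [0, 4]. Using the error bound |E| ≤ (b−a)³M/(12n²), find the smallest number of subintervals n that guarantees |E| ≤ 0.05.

Need 1152/(12n²) ≤ 0.05.
n² ≥ 1152/(12·0.05) = 1920 ⇒ n ≥ 43.8178, so the smallest n is 44.

44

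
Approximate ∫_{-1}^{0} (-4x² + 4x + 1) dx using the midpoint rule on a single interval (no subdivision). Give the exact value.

M = (b−a)·f(-0.5) = 1·(-2) = -2.

-2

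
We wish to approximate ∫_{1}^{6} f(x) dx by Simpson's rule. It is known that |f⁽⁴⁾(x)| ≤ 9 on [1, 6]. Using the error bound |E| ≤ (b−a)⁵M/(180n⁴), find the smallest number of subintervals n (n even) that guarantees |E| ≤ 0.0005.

24

Need 28125/(180n⁴) ≤ 0.0005.
n⁴ ≥ 28125/(180·0.0005) = 312500 ⇒ n ≥ 23.6435, so the smallest even n is 24. (n must be even for Simpson's rule.)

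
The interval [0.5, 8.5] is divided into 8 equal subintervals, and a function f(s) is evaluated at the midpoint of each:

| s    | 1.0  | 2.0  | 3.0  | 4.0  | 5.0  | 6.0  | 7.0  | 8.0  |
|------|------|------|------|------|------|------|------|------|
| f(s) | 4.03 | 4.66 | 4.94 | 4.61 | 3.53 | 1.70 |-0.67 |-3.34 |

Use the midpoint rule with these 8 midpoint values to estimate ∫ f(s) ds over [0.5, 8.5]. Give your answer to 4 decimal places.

19.4600

h = 1, n = 8.
h·[y(m₁) + y(m₂) + y(m₃) + y(m₄) + y(m₅) + y(m₆) + y(m₇) + y(m₈)] = 1·(19.46) = 19.4600.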